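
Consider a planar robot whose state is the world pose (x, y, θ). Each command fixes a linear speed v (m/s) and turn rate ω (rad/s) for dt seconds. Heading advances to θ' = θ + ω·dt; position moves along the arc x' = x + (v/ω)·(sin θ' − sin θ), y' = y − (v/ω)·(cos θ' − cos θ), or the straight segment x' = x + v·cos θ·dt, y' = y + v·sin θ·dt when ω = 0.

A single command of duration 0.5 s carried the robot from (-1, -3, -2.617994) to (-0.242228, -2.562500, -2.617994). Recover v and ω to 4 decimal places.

v = -1.7500, ω = 0.0000

Δθ = -2.617994 − -2.617994 = 0.000000
ω = Δθ/dt = 0.000000/0.5 = 0.0000
ω = 0 → v = (Δx·cos θ + Δy·sin θ)/dt = -1.7500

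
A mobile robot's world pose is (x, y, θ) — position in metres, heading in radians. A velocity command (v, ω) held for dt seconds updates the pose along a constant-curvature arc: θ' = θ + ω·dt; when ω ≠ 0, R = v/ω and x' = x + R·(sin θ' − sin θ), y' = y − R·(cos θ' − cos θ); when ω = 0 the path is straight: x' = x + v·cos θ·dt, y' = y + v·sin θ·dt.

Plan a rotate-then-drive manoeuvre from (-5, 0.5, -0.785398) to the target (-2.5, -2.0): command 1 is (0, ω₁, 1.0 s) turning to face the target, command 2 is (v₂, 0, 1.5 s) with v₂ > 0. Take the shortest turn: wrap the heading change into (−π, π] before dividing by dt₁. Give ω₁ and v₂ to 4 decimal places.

heading to target = atan2(-2−0.5, -2.5−-5) = -0.7854
Δθ = wrap(-0.7854 − -0.7854) = 0.0000; ω₁ = Δθ/dt₁ = 0.0000
distance = √((-2.5−-5)² + (-2−0.5)²) = 3.5355; v₂ = distance/dt₂ = 2.3570

ω₁ = 0.0000, v₂ = 2.3570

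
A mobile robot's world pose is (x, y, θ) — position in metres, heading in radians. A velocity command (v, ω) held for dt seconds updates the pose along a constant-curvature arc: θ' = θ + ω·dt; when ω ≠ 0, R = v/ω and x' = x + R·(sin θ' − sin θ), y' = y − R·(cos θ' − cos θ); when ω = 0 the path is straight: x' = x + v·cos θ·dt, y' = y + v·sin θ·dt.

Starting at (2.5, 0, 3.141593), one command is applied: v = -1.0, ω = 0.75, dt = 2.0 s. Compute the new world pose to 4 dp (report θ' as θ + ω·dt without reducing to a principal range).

θ' = 3.1416 + 0.75·2.0 = 4.6416
R = v/ω = -1.0/0.75 = -1.3333
x' = 2.5 + -1.3333·(sin 4.6416 − sin 3.1416) = 3.8300
y' = 0 − -1.3333·(cos 4.6416 − cos 3.1416) = 1.2390

(3.8300, 1.2390, 4.6416)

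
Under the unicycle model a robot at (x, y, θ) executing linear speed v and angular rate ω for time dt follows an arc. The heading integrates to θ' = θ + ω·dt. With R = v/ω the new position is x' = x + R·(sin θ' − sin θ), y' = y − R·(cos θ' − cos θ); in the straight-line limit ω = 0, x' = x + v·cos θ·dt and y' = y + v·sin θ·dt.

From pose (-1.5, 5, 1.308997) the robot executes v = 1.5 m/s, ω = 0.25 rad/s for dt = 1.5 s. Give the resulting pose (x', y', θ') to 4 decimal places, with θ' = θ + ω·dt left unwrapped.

θ' = 1.3090 + 0.25·1.5 = 1.6840
R = v/ω = 1.5/0.25 = 6.0000
x' = -1.5 + 6.0000·(sin 1.6840 − sin 1.3090) = -1.3340
y' = 5 − 6.0000·(cos 1.6840 − cos 1.3090) = 7.2307

(-1.3340, 7.2307, 1.6840)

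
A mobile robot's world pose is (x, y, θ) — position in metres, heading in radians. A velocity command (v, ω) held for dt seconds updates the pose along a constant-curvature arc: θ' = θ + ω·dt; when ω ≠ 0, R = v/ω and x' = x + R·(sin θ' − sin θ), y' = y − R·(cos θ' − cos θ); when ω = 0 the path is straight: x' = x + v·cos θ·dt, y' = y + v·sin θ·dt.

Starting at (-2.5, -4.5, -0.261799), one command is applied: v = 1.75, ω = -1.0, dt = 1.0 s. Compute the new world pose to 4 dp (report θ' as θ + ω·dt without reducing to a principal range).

θ' = -0.2618 + -1.0·1.0 = -1.2618
R = v/ω = 1.75/-1.0 = -1.7500
x' = -2.5 + -1.7500·(sin -1.2618 − sin -0.2618) = -1.2858
y' = -4.5 − -1.7500·(cos -1.2618 − cos -0.2618) = -5.6582

(-1.2858, -5.6582, -1.2618)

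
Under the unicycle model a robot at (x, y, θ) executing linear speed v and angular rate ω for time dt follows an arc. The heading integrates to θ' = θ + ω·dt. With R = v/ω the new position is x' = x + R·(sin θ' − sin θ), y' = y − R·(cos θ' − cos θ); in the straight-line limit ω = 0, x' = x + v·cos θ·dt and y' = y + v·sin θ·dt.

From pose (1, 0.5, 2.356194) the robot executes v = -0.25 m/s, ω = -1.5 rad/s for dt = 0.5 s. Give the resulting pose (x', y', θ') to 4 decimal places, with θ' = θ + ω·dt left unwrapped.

(1.0487, 0.3880, 1.6062)

θ' = 2.3562 + -1.5·0.5 = 1.6062
R = v/ω = -0.25/-1.5 = 0.1667
x' = 1 + 0.1667·(sin 1.6062 − sin 2.3562) = 1.0487
y' = 0.5 − 0.1667·(cos 1.6062 − cos 2.3562) = 0.3880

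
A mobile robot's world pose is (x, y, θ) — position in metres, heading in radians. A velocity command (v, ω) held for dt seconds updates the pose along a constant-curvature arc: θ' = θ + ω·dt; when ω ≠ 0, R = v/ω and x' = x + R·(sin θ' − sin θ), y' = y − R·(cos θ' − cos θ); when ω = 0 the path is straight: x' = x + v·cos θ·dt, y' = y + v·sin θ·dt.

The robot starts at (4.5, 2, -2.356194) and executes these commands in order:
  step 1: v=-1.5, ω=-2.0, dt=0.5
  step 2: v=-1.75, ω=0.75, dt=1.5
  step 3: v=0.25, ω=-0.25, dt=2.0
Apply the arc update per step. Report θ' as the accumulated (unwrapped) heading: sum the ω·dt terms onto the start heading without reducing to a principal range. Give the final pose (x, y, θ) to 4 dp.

(7.1389, 2.7474, -2.7312)

step 1: θ'=-3.3562 (R=0.7500) → pose (5.1900, 2.2025, -3.3562)
step 2: θ'=-2.2312 (R=-2.3333) → pose (7.5297, 3.0509, -2.2312)
step 3: θ'=-2.7312 (R=-1.0000) → pose (7.1389, 2.7474, -2.7312)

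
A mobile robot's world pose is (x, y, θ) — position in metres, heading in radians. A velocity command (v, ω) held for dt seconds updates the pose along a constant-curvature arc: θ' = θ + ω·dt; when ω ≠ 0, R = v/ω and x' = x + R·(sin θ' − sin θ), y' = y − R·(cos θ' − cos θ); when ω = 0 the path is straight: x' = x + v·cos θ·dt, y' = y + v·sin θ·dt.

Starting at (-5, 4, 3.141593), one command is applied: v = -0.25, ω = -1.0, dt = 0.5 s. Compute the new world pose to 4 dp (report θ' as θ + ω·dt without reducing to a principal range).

(-4.8801, 3.9694, 2.6416)

θ' = 3.1416 + -1.0·0.5 = 2.6416
R = v/ω = -0.25/-1.0 = 0.2500
x' = -5 + 0.2500·(sin 2.6416 − sin 3.1416) = -4.8801
y' = 4 − 0.2500·(cos 2.6416 − cos 3.1416) = 3.9694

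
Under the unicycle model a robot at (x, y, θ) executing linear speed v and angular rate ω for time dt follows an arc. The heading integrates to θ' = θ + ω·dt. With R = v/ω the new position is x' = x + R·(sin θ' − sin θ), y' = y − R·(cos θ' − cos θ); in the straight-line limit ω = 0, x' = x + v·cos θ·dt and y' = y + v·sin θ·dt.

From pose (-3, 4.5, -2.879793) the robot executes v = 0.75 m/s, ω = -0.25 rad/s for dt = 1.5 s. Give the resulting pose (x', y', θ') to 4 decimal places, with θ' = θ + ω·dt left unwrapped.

θ' = -2.8798 + -0.25·1.5 = -3.2548
R = v/ω = 0.75/-0.25 = -3.0000
x' = -3 + -3.0000·(sin -3.2548 − sin -2.8798) = -4.1153
y' = 4.5 − -3.0000·(cos -3.2548 − cos -2.8798) = 4.4170

(-4.1153, 4.4170, -3.2548)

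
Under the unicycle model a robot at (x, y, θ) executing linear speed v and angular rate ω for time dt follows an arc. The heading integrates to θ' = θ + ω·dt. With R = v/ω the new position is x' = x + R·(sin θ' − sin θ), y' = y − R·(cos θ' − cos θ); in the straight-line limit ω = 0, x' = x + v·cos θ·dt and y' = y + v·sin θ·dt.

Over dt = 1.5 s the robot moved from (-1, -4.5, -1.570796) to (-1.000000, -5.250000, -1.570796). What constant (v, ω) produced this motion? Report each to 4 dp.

Δθ = -1.570796 − -1.570796 = 0.000000
ω = Δθ/dt = 0.000000/1.5 = 0.0000
ω = 0 → v = (Δx·cos θ + Δy·sin θ)/dt = 0.5000

v = 0.5000, ω = 0.0000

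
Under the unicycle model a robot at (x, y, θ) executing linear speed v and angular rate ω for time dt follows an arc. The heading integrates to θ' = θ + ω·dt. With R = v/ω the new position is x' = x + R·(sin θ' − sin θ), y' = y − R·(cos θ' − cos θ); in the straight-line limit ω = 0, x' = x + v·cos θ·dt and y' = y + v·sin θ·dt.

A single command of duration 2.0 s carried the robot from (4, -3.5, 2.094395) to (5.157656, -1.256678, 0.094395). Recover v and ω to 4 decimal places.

Δθ = 0.094395 − 2.094395 = -2.000000
ω = Δθ/dt = -2.000000/2.0 = -1.0000
R = −Δy/(cos θ' − cos θ) = -1.5000
v = R·ω = -1.5000·-1.0000 = 1.5000

v = 1.5000, ω = -1.0000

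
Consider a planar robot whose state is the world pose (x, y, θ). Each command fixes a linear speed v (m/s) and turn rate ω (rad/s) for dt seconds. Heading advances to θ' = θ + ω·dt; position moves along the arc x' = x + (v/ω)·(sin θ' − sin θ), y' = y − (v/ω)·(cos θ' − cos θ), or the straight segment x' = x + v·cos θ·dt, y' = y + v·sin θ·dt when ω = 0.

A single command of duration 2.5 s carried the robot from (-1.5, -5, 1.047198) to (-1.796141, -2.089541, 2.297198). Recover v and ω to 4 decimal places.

v = 1.2500, ω = 0.5000

Δθ = 2.297198 − 1.047198 = 1.250000
ω = Δθ/dt = 1.250000/2.5 = 0.5000
R = −Δy/(cos θ' − cos θ) = 2.5000
v = R·ω = 2.5000·0.5000 = 1.2500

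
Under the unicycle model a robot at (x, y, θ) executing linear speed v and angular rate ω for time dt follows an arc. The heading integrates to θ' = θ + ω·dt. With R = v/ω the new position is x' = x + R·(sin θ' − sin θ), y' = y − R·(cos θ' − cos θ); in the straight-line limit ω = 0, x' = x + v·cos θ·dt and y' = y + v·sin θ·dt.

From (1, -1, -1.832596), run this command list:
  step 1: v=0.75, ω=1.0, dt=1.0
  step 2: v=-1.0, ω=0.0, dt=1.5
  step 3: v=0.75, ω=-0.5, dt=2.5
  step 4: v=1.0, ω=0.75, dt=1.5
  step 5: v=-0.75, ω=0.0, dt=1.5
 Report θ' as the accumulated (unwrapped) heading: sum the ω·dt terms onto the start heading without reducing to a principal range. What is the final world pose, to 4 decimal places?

(-0.2168, -2.8336, -0.9576)

step 1: θ'=-0.8326 (R=0.7500) → pose (1.1697, -1.6988, -0.8326)
step 2: θ'=-0.8326 (straight) → pose (0.1602, -0.5893, -0.8326)
step 3: θ'=-2.0826 (R=-1.5000) → pose (0.3585, -2.3334, -2.0826)
step 4: θ'=-0.9576 (R=1.3333) → pose (0.4306, -3.7537, -0.9576)
step 5: θ'=-0.9576 (straight) → pose (-0.2168, -2.8336, -0.9576)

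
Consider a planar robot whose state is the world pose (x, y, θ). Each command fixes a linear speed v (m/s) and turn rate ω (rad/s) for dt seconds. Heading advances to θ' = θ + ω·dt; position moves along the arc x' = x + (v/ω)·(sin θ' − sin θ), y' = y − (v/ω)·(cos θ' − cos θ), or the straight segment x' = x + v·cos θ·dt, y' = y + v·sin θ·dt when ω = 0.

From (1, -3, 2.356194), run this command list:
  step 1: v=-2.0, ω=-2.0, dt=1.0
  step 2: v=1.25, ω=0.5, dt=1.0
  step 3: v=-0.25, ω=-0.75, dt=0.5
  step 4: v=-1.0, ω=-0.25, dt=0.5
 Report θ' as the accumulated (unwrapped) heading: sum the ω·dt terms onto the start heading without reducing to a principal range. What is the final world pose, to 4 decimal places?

(1.1042, -4.2197, 0.3562)

step 1: θ'=0.3562 (R=1.0000) → pose (0.6416, -4.6443, 0.3562)
step 2: θ'=0.8562 (R=2.5000) → pose (1.6582, -3.9396, 0.8562)
step 3: θ'=0.4812 (R=0.3333) → pose (1.5607, -4.0166, 0.4812)
step 4: θ'=0.3562 (R=4.0000) → pose (1.1042, -4.2197, 0.3562)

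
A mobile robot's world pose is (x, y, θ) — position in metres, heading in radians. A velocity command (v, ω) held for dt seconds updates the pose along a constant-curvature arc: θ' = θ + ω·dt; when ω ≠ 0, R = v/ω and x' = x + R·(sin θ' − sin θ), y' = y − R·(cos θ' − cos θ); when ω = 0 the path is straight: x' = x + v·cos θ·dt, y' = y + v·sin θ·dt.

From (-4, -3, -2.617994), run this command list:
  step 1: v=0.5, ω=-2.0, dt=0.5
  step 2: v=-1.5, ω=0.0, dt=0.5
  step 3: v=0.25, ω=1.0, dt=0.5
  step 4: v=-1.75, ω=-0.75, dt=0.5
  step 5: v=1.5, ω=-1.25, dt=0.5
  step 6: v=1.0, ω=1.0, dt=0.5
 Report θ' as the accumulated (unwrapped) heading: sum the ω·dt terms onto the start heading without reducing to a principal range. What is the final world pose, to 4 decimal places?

step 1: θ'=-3.6180 (R=-0.2500) → pose (-4.2396, -3.0057, -3.6180)
step 2: θ'=-3.6180 (straight) → pose (-3.5732, -3.3496, -3.6180)
step 3: θ'=-3.1180 (R=0.2500) → pose (-3.6937, -3.3218, -3.1180)
step 4: θ'=-3.4930 (R=2.3333) → pose (-2.8355, -3.4638, -3.4930)
step 5: θ'=-4.1180 (R=-1.2000) → pose (-3.4166, -3.0091, -4.1180)
step 6: θ'=-3.6180 (R=1.0000) → pose (-3.7865, -2.6805, -3.6180)

(-3.7865, -2.6805, -3.6180)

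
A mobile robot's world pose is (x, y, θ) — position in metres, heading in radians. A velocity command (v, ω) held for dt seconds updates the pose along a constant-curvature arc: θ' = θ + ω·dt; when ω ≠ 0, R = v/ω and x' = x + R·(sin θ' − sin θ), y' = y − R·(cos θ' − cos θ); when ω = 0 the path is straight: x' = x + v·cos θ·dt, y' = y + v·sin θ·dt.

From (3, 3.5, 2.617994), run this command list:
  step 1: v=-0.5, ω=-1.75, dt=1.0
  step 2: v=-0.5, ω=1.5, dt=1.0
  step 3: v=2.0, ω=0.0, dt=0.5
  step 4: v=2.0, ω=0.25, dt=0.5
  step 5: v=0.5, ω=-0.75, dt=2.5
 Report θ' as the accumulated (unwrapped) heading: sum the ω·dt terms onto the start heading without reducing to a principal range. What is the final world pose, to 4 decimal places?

step 1: θ'=0.8680 (R=0.2857) → pose (3.0752, 3.0679, 0.8680)
step 2: θ'=2.3680 (R=-0.3333) → pose (3.0966, 2.6140, 2.3680)
step 3: θ'=2.3680 (straight) → pose (2.3812, 3.3127, 2.3680)
step 4: θ'=2.4930 (R=8.0000) → pose (1.6240, 3.9649, 2.4930)
step 5: θ'=0.6180 (R=-0.6667) → pose (1.6405, 5.0396, 0.6180)

(1.6405, 5.0396, 0.6180)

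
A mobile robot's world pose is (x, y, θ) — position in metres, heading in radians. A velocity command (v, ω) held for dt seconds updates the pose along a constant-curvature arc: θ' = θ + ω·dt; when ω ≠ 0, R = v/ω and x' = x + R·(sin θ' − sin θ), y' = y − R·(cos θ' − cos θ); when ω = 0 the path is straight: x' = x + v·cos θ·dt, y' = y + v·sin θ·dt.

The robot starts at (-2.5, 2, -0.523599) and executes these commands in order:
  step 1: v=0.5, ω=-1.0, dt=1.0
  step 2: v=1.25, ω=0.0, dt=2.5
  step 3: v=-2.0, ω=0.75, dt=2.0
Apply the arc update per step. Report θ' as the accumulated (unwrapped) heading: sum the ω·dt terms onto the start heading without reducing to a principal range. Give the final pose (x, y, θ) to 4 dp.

step 1: θ'=-1.5236 (R=-0.5000) → pose (-2.2506, 1.5906, -1.5236)
step 2: θ'=-1.5236 (straight) → pose (-2.1031, -1.5309, -1.5236)
step 3: θ'=-0.0236 (R=-2.6667) → pose (-4.7039, 1.0092, -0.0236)

(-4.7039, 1.0092, -0.0236)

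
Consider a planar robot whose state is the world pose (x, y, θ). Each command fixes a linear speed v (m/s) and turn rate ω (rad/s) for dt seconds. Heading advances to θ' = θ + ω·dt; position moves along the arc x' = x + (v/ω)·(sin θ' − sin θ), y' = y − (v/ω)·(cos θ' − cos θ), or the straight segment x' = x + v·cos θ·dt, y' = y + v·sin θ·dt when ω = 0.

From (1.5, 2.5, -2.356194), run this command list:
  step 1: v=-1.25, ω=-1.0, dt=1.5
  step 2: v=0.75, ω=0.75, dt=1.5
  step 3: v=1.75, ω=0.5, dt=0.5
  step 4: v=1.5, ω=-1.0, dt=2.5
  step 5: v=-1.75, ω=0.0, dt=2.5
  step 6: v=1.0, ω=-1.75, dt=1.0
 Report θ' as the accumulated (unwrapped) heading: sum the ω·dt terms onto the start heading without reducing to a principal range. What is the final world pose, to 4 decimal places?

(-1.3316, 0.0050, -6.7312)

step 1: θ'=-3.8562 (R=1.2500) → pose (3.2030, 2.5603, -3.8562)
step 2: θ'=-2.7312 (R=1.0000) → pose (2.1487, 2.7219, -2.7312)
step 3: θ'=-2.4812 (R=3.5000) → pose (1.3981, 2.2767, -2.4812)
step 4: θ'=-4.9812 (R=-1.5000) → pose (-0.9681, 3.8597, -4.9812)
step 5: θ'=-4.9812 (straight) → pose (-2.1301, -0.3582, -4.9812)
step 6: θ'=-6.7312 (R=-0.5714) → pose (-1.3316, 0.0050, -6.7312)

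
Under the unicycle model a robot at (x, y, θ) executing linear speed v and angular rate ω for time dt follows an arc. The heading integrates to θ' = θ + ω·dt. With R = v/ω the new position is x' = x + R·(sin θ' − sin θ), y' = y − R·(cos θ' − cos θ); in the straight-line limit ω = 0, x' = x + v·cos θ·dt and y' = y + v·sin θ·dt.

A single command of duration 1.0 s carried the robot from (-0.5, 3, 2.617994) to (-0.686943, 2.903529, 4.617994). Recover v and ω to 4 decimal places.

v = 0.2500, ω = 2.0000

Δθ = 4.617994 − 2.617994 = 2.000000
ω = Δθ/dt = 2.000000/1.0 = 2.0000
R = Δx/(sin θ' − sin θ) = 0.1250
v = R·ω = 0.1250·2.0000 = 0.2500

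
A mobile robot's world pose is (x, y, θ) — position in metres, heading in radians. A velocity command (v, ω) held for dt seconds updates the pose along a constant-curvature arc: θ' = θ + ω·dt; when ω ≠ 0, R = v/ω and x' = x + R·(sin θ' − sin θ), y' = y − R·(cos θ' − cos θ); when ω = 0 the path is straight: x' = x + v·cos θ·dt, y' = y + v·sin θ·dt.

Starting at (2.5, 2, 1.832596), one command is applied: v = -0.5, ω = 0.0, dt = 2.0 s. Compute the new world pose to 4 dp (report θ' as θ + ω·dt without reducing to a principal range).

θ' = 1.8326 + 0.0·2.0 = 1.8326
ω = 0 → straight: x' = 2.5 + -0.5·cos(1.8326)·2.0 = 2.7588
y' = 2 + -0.5·sin(1.8326)·2.0 = 1.0341

(2.7588, 1.0341, 1.8326)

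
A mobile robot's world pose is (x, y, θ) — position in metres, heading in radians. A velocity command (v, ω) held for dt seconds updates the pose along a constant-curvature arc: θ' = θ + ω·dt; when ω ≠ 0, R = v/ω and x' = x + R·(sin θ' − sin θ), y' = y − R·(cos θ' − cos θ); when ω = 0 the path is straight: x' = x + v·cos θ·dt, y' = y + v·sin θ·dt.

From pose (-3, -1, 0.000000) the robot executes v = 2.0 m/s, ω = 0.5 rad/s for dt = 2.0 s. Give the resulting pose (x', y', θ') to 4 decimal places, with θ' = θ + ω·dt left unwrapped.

θ' = 0.0000 + 0.5·2.0 = 1.0000
R = v/ω = 2.0/0.5 = 4.0000
x' = -3 + 4.0000·(sin 1.0000 − sin 0.0000) = 0.3659
y' = -1 − 4.0000·(cos 1.0000 − cos 0.0000) = 0.8388

(0.3659, 0.8388, 1.0000)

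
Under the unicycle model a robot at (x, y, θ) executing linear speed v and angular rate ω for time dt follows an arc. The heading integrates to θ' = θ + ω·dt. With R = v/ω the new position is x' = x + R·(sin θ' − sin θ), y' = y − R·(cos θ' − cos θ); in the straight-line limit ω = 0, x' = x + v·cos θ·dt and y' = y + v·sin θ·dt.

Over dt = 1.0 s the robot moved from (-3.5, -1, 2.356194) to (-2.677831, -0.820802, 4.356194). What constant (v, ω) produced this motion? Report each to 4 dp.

v = -1.0000, ω = 2.0000

Δθ = 4.356194 − 2.356194 = 2.000000
ω = Δθ/dt = 2.000000/1.0 = 2.0000
R = Δx/(sin θ' − sin θ) = -0.5000
v = R·ω = -0.5000·2.0000 = -1.0000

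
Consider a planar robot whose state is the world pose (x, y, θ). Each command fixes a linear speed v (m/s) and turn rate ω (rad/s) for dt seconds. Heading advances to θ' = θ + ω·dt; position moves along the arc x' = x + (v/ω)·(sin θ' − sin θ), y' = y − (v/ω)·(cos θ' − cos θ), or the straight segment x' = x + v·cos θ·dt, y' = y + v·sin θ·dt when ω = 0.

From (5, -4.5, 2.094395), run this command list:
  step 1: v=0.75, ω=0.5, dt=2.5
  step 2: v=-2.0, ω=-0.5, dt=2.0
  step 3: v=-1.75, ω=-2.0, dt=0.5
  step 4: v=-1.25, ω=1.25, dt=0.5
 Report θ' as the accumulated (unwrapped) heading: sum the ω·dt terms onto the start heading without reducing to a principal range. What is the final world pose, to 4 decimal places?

(7.3457, -6.3243, 1.9694)

step 1: θ'=3.3444 (R=1.5000) → pose (3.3988, -3.7807, 3.3444)
step 2: θ'=2.3444 (R=4.0000) → pose (7.0661, -4.9039, 2.3444)
step 3: θ'=1.3444 (R=0.8750) → pose (7.2928, -5.7117, 1.3444)
step 4: θ'=1.9694 (R=-1.0000) → pose (7.3457, -6.3243, 1.9694)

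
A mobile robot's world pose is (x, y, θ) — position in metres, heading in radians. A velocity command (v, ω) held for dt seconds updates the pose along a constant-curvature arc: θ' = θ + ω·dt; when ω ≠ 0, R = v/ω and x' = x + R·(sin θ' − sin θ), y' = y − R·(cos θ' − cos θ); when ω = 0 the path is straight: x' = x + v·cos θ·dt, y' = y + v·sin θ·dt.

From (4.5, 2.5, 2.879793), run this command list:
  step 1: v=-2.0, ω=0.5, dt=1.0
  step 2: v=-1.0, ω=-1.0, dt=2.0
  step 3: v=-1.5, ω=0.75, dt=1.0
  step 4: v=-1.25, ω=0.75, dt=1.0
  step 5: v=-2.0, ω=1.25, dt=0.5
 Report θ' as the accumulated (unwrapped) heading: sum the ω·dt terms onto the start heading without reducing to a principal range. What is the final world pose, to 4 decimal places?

(9.9291, -0.8014, 3.5048)

step 1: θ'=3.3798 (R=-4.0000) → pose (6.4791, 2.4766, 3.3798)
step 2: θ'=1.3798 (R=1.0000) → pose (7.6969, 1.3150, 1.3798)
step 3: θ'=2.1298 (R=-2.0000) → pose (7.9649, -0.1253, 2.1298)
step 4: θ'=2.8798 (R=-1.6667) → pose (8.9465, -0.8513, 2.8798)
step 5: θ'=3.5048 (R=-1.6000) → pose (9.9291, -0.8014, 3.5048)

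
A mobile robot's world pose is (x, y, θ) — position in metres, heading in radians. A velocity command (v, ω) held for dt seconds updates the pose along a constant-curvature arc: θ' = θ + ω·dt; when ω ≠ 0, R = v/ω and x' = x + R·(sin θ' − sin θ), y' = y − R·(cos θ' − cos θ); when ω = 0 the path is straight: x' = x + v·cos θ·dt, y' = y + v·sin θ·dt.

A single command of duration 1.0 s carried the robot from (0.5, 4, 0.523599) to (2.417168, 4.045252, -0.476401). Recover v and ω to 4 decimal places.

v = 2.0000, ω = -1.0000

Δθ = -0.476401 − 0.523599 = -1.000000
ω = Δθ/dt = -1.000000/1.0 = -1.0000
R = Δx/(sin θ' − sin θ) = -2.0000
v = R·ω = -2.0000·-1.0000 = 2.0000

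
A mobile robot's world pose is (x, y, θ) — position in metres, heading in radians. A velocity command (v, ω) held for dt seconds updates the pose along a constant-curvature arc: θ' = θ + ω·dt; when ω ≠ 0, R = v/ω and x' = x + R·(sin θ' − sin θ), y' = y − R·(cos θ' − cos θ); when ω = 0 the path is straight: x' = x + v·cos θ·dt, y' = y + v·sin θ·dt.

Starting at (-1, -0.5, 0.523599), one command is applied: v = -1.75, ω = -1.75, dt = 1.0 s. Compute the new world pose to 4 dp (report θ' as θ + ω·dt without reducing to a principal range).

(-2.4413, 0.0284, -1.2264)

θ' = 0.5236 + -1.75·1.0 = -1.2264
R = v/ω = -1.75/-1.75 = 1.0000
x' = -1 + 1.0000·(sin -1.2264 − sin 0.5236) = -2.4413
y' = -0.5 − 1.0000·(cos -1.2264 − cos 0.5236) = 0.0284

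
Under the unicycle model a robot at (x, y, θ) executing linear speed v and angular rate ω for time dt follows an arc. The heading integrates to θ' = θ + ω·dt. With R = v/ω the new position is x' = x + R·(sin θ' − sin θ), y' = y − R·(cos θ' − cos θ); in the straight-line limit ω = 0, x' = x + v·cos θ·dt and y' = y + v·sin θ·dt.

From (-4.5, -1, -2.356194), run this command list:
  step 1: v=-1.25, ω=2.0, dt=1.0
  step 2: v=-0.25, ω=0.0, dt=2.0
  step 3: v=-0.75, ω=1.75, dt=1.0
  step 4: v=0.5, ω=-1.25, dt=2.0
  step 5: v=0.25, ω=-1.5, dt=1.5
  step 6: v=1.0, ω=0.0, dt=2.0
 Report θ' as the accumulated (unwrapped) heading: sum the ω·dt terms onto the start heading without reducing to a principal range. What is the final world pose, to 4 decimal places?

(-7.1512, 0.1730, -3.3562)

step 1: θ'=-0.3562 (R=-0.6250) → pose (-4.7240, 0.0277, -0.3562)
step 2: θ'=-0.3562 (straight) → pose (-5.1926, 0.2021, -0.3562)
step 3: θ'=1.3938 (R=-0.4286) → pose (-5.7639, -0.1241, 1.3938)
step 4: θ'=-1.1062 (R=-0.4000) → pose (-5.0126, -0.0153, -1.1062)
step 5: θ'=-3.3562 (R=-0.1667) → pose (-5.1971, -0.2529, -3.3562)
step 6: θ'=-3.3562 (straight) → pose (-7.1512, 0.1730, -3.3562)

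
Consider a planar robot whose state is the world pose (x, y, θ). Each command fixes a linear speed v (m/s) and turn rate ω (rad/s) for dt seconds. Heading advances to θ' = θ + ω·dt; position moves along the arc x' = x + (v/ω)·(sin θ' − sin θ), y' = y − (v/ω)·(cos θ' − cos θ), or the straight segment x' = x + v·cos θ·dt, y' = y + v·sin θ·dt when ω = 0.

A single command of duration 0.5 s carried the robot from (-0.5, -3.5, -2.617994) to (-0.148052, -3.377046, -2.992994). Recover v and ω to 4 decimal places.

Δθ = -2.992994 − -2.617994 = -0.375000
ω = Δθ/dt = -0.375000/0.5 = -0.7500
R = Δx/(sin θ' − sin θ) = 1.0000
v = R·ω = 1.0000·-0.7500 = -0.7500

v = -0.7500, ω = -0.7500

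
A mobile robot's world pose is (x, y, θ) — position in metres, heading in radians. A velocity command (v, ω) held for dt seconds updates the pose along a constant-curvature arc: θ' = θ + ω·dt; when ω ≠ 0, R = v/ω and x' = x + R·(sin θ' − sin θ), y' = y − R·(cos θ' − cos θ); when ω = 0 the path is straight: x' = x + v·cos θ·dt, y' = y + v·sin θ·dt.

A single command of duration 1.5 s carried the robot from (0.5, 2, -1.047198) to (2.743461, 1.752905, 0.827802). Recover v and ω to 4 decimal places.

Δθ = 0.827802 − -1.047198 = 1.875000
ω = Δθ/dt = 1.875000/1.5 = 1.2500
R = Δx/(sin θ' − sin θ) = 1.4000
v = R·ω = 1.4000·1.2500 = 1.7500

v = 1.7500, ω = 1.2500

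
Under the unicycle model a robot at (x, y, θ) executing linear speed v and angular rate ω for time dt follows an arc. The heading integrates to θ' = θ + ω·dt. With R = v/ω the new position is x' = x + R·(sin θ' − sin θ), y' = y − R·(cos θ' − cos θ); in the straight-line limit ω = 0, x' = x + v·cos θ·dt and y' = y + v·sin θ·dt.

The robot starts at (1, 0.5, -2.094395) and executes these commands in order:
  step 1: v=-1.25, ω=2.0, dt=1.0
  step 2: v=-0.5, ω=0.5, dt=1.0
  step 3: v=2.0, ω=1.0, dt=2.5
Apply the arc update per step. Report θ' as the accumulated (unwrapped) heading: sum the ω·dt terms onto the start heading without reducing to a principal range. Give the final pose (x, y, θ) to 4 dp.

(-0.2927, 5.1403, 2.9056)

step 1: θ'=-0.0944 (R=-0.6250) → pose (0.5176, 1.4347, -0.0944)
step 2: θ'=0.4056 (R=-1.0000) → pose (0.0288, 1.3580, 0.4056)
step 3: θ'=2.9056 (R=2.0000) → pose (-0.2927, 5.1403, 2.9056)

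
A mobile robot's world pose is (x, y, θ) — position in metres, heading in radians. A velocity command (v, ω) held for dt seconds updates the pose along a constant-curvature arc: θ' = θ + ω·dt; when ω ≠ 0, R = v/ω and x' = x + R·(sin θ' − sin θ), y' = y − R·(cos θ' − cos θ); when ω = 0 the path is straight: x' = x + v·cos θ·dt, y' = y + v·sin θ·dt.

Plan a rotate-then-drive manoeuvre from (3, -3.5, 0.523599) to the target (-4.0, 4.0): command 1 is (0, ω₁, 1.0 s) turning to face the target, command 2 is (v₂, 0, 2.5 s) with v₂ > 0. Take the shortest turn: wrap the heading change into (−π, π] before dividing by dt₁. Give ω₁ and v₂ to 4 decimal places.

heading to target = atan2(4−-3.5, -4−3) = 2.3217
Δθ = wrap(2.3217 − 0.5236) = 1.7981; ω₁ = Δθ/dt₁ = 1.7981
distance = √((-4−3)² + (4−-3.5)²) = 10.2591; v₂ = distance/dt₂ = 4.1037

ω₁ = 1.7981, v₂ = 4.1037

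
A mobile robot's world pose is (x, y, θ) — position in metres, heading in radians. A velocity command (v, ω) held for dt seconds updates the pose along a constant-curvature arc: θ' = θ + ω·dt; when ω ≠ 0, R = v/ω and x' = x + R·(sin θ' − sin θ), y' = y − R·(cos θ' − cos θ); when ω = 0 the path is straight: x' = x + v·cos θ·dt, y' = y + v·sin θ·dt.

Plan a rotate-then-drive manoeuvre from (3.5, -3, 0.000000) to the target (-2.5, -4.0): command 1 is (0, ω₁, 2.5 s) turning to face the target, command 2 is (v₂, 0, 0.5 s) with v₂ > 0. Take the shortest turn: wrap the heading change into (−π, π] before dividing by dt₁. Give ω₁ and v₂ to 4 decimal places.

ω₁ = -1.1906, v₂ = 12.1655

heading to target = atan2(-4−-3, -2.5−3.5) = -2.9764
Δθ = wrap(-2.9764 − 0.0000) = -2.9764; ω₁ = Δθ/dt₁ = -1.1906
distance = √((-2.5−3.5)² + (-4−-3)²) = 6.0828; v₂ = distance/dt₂ = 12.1655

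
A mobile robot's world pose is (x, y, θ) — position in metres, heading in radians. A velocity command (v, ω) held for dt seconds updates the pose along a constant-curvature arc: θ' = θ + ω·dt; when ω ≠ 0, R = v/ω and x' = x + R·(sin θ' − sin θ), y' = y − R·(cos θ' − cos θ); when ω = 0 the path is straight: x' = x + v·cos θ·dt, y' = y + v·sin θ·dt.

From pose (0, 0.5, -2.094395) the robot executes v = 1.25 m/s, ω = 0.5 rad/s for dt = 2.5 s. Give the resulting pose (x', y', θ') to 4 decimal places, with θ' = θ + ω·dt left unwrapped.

θ' = -2.0944 + 0.5·2.5 = -0.8444
R = v/ω = 1.25/0.5 = 2.5000
x' = 0 + 2.5000·(sin -0.8444 − sin -2.0944) = 0.2961
y' = 0.5 − 2.5000·(cos -0.8444 − cos -2.0944) = -2.4105

(0.2961, -2.4105, -0.8444)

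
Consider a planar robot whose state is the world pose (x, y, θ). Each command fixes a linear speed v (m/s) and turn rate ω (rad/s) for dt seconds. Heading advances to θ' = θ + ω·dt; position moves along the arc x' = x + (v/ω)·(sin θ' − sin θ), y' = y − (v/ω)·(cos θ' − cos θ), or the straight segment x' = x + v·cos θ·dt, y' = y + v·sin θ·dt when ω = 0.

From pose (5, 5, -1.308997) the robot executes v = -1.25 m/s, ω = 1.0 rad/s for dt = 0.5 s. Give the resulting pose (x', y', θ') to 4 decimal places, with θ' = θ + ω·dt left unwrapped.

(4.6971, 5.5393, -0.8090)

θ' = -1.3090 + 1.0·0.5 = -0.8090
R = v/ω = -1.25/1.0 = -1.2500
x' = 5 + -1.2500·(sin -0.8090 − sin -1.3090) = 4.6971
y' = 5 − -1.2500·(cos -0.8090 − cos -1.3090) = 5.5393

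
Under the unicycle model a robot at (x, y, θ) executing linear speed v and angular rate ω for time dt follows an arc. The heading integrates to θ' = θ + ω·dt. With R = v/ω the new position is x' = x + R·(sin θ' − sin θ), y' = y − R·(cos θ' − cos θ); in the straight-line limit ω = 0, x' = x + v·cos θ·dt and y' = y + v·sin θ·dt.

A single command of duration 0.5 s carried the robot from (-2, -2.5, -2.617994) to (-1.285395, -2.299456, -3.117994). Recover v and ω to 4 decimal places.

v = -1.5000, ω = -1.0000

Δθ = -3.117994 − -2.617994 = -0.500000
ω = Δθ/dt = -0.500000/0.5 = -1.0000
R = Δx/(sin θ' − sin θ) = 1.5000
v = R·ω = 1.5000·-1.0000 = -1.5000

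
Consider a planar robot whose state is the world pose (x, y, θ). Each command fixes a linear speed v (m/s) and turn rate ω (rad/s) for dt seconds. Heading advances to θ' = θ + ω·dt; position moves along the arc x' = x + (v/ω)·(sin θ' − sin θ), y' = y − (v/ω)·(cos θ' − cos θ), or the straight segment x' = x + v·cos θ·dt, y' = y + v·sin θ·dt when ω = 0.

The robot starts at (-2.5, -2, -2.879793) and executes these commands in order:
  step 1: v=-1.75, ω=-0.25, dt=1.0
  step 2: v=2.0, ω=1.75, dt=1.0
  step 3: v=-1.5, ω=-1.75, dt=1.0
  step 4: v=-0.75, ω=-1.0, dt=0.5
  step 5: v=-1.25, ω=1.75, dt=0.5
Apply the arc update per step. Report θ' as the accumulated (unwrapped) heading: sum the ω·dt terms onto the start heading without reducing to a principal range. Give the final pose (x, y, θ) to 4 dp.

step 1: θ'=-3.1298 (R=7.0000) → pose (-0.7709, -1.7620, -3.1298)
step 2: θ'=-1.3798 (R=1.1429) → pose (-1.8794, -3.1217, -1.3798)
step 3: θ'=-3.1298 (R=0.8571) → pose (-1.0480, -2.1019, -3.1298)
step 4: θ'=-3.6298 (R=0.7500) → pose (-0.6874, -2.1895, -3.6298)
step 5: θ'=-2.7548 (R=-0.7143) → pose (-0.0829, -2.2201, -2.7548)

(-0.0829, -2.2201, -2.7548)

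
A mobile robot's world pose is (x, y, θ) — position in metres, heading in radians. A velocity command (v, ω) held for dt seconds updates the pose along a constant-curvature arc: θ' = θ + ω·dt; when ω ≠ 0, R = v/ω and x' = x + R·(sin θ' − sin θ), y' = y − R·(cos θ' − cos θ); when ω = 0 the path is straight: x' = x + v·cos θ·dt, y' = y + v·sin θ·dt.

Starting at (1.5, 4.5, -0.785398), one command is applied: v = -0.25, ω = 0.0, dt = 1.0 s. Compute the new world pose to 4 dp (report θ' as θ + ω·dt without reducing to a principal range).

θ' = -0.7854 + 0.0·1.0 = -0.7854
ω = 0 → straight: x' = 1.5 + -0.25·cos(-0.7854)·1.0 = 1.3232
y' = 4.5 + -0.25·sin(-0.7854)·1.0 = 4.6768

(1.3232, 4.6768, -0.7854)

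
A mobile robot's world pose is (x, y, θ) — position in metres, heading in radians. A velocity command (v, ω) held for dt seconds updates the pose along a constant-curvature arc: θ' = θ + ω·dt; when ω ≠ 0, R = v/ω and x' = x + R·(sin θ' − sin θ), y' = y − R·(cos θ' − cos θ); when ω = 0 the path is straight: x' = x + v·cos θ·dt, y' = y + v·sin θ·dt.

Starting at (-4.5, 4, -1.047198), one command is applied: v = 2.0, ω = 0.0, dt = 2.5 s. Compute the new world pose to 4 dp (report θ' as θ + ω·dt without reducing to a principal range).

(-2.0000, -0.3301, -1.0472)

θ' = -1.0472 + 0.0·2.5 = -1.0472
ω = 0 → straight: x' = -4.5 + 2.0·cos(-1.0472)·2.5 = -2.0000
y' = 4 + 2.0·sin(-1.0472)·2.5 = -0.3301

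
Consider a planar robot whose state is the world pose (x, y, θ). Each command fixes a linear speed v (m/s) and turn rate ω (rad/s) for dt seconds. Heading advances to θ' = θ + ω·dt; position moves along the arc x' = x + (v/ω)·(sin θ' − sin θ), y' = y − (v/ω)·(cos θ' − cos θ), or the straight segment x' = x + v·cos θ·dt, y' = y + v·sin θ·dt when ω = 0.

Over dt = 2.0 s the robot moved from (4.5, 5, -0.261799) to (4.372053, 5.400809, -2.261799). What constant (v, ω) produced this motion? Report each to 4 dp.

v = -0.2500, ω = -1.0000

Δθ = -2.261799 − -0.261799 = -2.000000
ω = Δθ/dt = -2.000000/2.0 = -1.0000
R = −Δy/(cos θ' − cos θ) = 0.2500
v = R·ω = 0.2500·-1.0000 = -0.2500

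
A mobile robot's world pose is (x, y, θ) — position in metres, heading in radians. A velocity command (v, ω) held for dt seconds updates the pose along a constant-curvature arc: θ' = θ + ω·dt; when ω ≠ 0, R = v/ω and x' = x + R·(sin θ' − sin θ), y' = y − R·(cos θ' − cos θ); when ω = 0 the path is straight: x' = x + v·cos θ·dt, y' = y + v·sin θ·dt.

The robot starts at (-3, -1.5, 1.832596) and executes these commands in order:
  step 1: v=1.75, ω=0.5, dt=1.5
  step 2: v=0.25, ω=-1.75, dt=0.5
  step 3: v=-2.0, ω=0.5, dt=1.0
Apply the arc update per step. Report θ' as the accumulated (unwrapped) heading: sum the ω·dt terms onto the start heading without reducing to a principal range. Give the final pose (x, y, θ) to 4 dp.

(-3.8437, -1.1700, 2.2076)

step 1: θ'=2.5826 (R=3.5000) → pose (-4.5246, 0.5614, 2.5826)
step 2: θ'=1.7076 (R=-0.1429) → pose (-4.5903, 0.6630, 1.7076)
step 3: θ'=2.2076 (R=-4.0000) → pose (-3.8437, -1.1700, 2.2076)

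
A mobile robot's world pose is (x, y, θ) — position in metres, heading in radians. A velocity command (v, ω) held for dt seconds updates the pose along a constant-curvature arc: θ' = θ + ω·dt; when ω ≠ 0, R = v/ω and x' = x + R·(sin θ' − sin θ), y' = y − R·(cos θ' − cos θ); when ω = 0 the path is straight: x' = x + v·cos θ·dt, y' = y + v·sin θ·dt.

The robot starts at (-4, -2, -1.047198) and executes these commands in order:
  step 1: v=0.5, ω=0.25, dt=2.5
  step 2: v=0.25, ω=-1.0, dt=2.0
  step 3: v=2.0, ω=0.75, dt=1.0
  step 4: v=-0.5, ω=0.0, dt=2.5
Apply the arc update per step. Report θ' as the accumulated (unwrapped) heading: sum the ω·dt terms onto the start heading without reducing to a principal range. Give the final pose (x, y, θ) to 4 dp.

(-3.7945, -3.7328, -1.6722)

step 1: θ'=-0.4222 (R=2.0000) → pose (-3.0875, -2.8244, -0.4222)
step 2: θ'=-2.4222 (R=-0.2500) → pose (-3.0252, -3.2405, -2.4222)
step 3: θ'=-1.6722 (R=2.6667) → pose (-3.9210, -4.9764, -1.6722)
step 4: θ'=-1.6722 (straight) → pose (-3.7945, -3.7328, -1.6722)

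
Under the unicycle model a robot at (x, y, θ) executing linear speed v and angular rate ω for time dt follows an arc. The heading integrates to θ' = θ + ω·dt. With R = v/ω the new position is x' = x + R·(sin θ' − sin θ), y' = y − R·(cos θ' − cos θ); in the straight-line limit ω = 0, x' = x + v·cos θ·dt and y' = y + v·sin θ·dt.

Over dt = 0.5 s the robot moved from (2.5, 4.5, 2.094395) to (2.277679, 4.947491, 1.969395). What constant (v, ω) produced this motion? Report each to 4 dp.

v = 1.0000, ω = -0.2500

Δθ = 1.969395 − 2.094395 = -0.125000
ω = Δθ/dt = -0.125000/0.5 = -0.2500
R = −Δy/(cos θ' − cos θ) = -4.0000
v = R·ω = -4.0000·-0.2500 = 1.0000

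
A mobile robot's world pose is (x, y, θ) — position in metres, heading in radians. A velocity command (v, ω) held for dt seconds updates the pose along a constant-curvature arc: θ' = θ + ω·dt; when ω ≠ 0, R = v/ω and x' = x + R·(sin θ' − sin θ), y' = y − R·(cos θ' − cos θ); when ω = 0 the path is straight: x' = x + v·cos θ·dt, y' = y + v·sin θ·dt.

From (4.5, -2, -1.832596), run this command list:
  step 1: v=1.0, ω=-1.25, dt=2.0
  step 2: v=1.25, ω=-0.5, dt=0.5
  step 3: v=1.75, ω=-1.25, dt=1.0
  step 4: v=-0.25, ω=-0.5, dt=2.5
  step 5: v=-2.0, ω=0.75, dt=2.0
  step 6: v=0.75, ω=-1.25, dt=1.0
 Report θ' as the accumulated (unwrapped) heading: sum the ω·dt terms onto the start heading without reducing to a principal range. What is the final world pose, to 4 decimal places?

(0.0986, 0.2893, -6.8326)

step 1: θ'=-4.3326 (R=-0.8000) → pose (2.9843, -2.0895, -4.3326)
step 2: θ'=-4.5826 (R=-2.5000) → pose (2.8271, -1.4863, -4.5826)
step 3: θ'=-5.8326 (R=-1.4000) → pose (3.6057, -0.0448, -5.8326)
step 4: θ'=-7.0826 (R=0.5000) → pose (3.0295, 0.0567, -7.0826)
step 5: θ'=-5.5826 (R=-2.6667) → pose (-0.6015, 0.2363, -5.5826)
step 6: θ'=-6.8326 (R=-0.6000) → pose (0.0986, 0.2893, -6.8326)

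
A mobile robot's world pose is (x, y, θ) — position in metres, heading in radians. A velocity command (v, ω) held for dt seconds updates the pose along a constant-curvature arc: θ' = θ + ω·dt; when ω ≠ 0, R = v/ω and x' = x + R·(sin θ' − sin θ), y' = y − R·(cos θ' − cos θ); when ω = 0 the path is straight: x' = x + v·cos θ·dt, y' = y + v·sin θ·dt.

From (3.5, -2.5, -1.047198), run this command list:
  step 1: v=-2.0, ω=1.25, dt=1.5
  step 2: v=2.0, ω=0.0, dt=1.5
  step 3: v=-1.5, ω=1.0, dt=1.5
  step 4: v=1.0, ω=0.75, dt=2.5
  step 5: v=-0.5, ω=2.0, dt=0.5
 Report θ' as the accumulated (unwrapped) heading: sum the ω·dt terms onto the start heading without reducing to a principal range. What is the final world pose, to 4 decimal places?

step 1: θ'=0.8278 (R=-1.6000) → pose (0.9360, -2.2176, 0.8278)
step 2: θ'=0.8278 (straight) → pose (2.9655, -0.0083, 0.8278)
step 3: θ'=2.3278 (R=-1.5000) → pose (2.9799, -2.0531, 2.3278)
step 4: θ'=4.2028 (R=1.3333) → pose (0.8467, -2.3184, 4.2028)
step 5: θ'=5.2028 (R=-0.2500) → pose (0.8490, -2.0787, 5.2028)

(0.8490, -2.0787, 5.2028)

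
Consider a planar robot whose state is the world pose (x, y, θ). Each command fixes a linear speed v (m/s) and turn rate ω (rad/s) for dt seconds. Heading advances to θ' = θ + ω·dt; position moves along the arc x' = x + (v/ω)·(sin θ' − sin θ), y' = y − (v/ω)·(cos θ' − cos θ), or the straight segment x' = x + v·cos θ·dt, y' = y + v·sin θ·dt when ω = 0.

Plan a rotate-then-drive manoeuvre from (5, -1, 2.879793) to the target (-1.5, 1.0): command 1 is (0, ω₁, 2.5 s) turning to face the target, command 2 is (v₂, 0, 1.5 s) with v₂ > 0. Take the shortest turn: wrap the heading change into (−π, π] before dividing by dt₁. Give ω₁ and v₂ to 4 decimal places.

ω₁ = -0.0147, v₂ = 4.5338

heading to target = atan2(1−-1, -1.5−5) = 2.8431
Δθ = wrap(2.8431 − 2.8798) = -0.0367; ω₁ = Δθ/dt₁ = -0.0147
distance = √((-1.5−5)² + (1−-1)²) = 6.8007; v₂ = distance/dt₂ = 4.5338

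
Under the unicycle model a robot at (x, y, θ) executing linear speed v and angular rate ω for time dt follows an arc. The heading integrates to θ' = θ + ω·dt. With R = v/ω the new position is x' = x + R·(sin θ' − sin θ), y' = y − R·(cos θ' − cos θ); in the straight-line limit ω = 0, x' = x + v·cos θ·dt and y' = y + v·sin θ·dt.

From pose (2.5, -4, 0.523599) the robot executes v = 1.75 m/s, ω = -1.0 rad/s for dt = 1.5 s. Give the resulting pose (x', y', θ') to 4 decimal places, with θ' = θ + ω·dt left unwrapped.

θ' = 0.5236 + -1.0·1.5 = -0.9764
R = v/ω = 1.75/-1.0 = -1.7500
x' = 2.5 + -1.7500·(sin -0.9764 − sin 0.5236) = 4.8249
y' = -4 − -1.7500·(cos -0.9764 − cos 0.5236) = -4.5355

(4.8249, -4.5355, -0.9764)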